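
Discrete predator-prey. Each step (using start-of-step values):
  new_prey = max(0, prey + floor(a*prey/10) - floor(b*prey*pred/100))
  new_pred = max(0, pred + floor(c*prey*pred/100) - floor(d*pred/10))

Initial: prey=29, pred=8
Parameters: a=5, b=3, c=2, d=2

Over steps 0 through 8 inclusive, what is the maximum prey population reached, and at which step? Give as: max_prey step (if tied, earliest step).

Step 1: prey: 29+14-6=37; pred: 8+4-1=11
Step 2: prey: 37+18-12=43; pred: 11+8-2=17
Step 3: prey: 43+21-21=43; pred: 17+14-3=28
Step 4: prey: 43+21-36=28; pred: 28+24-5=47
Step 5: prey: 28+14-39=3; pred: 47+26-9=64
Step 6: prey: 3+1-5=0; pred: 64+3-12=55
Step 7: prey: 0+0-0=0; pred: 55+0-11=44
Step 8: prey: 0+0-0=0; pred: 44+0-8=36
Max prey = 43 at step 2

Answer: 43 2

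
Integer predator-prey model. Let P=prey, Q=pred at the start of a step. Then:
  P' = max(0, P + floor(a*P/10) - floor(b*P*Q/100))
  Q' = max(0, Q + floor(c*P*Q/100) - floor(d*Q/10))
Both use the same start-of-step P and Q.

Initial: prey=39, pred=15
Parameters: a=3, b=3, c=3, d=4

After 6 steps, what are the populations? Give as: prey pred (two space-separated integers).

Step 1: prey: 39+11-17=33; pred: 15+17-6=26
Step 2: prey: 33+9-25=17; pred: 26+25-10=41
Step 3: prey: 17+5-20=2; pred: 41+20-16=45
Step 4: prey: 2+0-2=0; pred: 45+2-18=29
Step 5: prey: 0+0-0=0; pred: 29+0-11=18
Step 6: prey: 0+0-0=0; pred: 18+0-7=11

Answer: 0 11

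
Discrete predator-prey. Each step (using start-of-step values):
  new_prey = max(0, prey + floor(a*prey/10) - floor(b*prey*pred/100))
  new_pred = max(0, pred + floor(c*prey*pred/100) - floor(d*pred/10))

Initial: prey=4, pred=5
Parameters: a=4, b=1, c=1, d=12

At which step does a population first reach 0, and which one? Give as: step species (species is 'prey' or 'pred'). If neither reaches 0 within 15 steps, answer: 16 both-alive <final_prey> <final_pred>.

Step 1: prey: 4+1-0=5; pred: 5+0-6=0
First extinction: pred at step 1

Answer: 1 pred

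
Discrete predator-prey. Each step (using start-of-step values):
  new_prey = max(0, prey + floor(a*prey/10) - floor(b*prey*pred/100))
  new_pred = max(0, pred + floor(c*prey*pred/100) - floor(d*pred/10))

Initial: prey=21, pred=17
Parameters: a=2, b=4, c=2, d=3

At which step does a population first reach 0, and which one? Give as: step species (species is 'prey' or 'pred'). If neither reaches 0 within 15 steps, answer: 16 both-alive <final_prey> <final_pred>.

Step 1: prey: 21+4-14=11; pred: 17+7-5=19
Step 2: prey: 11+2-8=5; pred: 19+4-5=18
Step 3: prey: 5+1-3=3; pred: 18+1-5=14
Step 4: prey: 3+0-1=2; pred: 14+0-4=10
Step 5: prey: 2+0-0=2; pred: 10+0-3=7
Step 6: prey: 2+0-0=2; pred: 7+0-2=5
Step 7: prey: 2+0-0=2; pred: 5+0-1=4
Step 8: prey: 2+0-0=2; pred: 4+0-1=3
Step 9: prey: 2+0-0=2; pred: 3+0-0=3
Steps 10-15: state stable at prey=2, pred=3 (no change)
No extinction within 15 steps

Answer: 16 both-alive 2 3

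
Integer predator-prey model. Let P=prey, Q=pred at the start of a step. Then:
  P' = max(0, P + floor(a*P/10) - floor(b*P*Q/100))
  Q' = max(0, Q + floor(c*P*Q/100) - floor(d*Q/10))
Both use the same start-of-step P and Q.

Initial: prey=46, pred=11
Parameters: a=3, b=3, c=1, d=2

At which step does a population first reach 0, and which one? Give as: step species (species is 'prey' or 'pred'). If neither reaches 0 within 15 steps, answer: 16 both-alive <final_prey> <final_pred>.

Answer: 16 both-alive 6 5

Derivation:
Step 1: prey: 46+13-15=44; pred: 11+5-2=14
Step 2: prey: 44+13-18=39; pred: 14+6-2=18
Step 3: prey: 39+11-21=29; pred: 18+7-3=22
Step 4: prey: 29+8-19=18; pred: 22+6-4=24
Step 5: prey: 18+5-12=11; pred: 24+4-4=24
Step 6: prey: 11+3-7=7; pred: 24+2-4=22
Step 7: prey: 7+2-4=5; pred: 22+1-4=19
Step 8: prey: 5+1-2=4; pred: 19+0-3=16
Step 9: prey: 4+1-1=4; pred: 16+0-3=13
Step 10: prey: 4+1-1=4; pred: 13+0-2=11
Step 11: prey: 4+1-1=4; pred: 11+0-2=9
Step 12: prey: 4+1-1=4; pred: 9+0-1=8
Step 13: prey: 4+1-0=5; pred: 8+0-1=7
Step 14: prey: 5+1-1=5; pred: 7+0-1=6
Step 15: prey: 5+1-0=6; pred: 6+0-1=5
No extinction within 15 steps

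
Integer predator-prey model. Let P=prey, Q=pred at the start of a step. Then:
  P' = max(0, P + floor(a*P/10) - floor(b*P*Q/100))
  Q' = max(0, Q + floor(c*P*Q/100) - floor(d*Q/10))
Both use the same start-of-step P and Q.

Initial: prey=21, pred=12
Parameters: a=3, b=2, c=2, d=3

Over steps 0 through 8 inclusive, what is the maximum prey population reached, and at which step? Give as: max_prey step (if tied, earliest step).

Answer: 22 1

Derivation:
Step 1: prey: 21+6-5=22; pred: 12+5-3=14
Step 2: prey: 22+6-6=22; pred: 14+6-4=16
Step 3: prey: 22+6-7=21; pred: 16+7-4=19
Step 4: prey: 21+6-7=20; pred: 19+7-5=21
Step 5: prey: 20+6-8=18; pred: 21+8-6=23
Step 6: prey: 18+5-8=15; pred: 23+8-6=25
Step 7: prey: 15+4-7=12; pred: 25+7-7=25
Step 8: prey: 12+3-6=9; pred: 25+6-7=24
Max prey = 22 at step 1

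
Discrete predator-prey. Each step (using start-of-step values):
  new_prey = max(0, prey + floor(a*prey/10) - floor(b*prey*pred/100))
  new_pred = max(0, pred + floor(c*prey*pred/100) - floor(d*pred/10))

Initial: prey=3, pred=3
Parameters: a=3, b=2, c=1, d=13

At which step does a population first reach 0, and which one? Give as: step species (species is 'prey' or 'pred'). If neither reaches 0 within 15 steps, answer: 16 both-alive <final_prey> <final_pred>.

Step 1: prey: 3+0-0=3; pred: 3+0-3=0
First extinction: pred at step 1

Answer: 1 pred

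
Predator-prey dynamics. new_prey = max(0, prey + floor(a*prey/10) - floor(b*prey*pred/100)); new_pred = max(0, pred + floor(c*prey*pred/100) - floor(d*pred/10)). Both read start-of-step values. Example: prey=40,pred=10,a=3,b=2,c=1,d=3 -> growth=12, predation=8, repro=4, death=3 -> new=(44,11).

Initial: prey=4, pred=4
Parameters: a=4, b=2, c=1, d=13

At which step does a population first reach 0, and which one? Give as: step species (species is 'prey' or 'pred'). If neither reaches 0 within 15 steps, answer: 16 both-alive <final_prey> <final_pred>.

Answer: 1 pred

Derivation:
Step 1: prey: 4+1-0=5; pred: 4+0-5=0
First extinction: pred at step 1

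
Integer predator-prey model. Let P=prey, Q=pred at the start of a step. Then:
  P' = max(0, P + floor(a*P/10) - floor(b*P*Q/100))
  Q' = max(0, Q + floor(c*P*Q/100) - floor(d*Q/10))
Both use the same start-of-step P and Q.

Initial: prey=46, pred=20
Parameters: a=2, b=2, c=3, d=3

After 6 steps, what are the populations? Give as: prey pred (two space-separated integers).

Step 1: prey: 46+9-18=37; pred: 20+27-6=41
Step 2: prey: 37+7-30=14; pred: 41+45-12=74
Step 3: prey: 14+2-20=0; pred: 74+31-22=83
Step 4: prey: 0+0-0=0; pred: 83+0-24=59
Step 5: prey: 0+0-0=0; pred: 59+0-17=42
Step 6: prey: 0+0-0=0; pred: 42+0-12=30

Answer: 0 30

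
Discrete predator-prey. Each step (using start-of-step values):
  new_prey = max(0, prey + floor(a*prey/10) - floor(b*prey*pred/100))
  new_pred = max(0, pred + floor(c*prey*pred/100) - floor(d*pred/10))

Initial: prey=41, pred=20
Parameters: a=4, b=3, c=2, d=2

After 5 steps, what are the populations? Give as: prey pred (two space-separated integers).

Answer: 0 34

Derivation:
Step 1: prey: 41+16-24=33; pred: 20+16-4=32
Step 2: prey: 33+13-31=15; pred: 32+21-6=47
Step 3: prey: 15+6-21=0; pred: 47+14-9=52
Step 4: prey: 0+0-0=0; pred: 52+0-10=42
Step 5: prey: 0+0-0=0; pred: 42+0-8=34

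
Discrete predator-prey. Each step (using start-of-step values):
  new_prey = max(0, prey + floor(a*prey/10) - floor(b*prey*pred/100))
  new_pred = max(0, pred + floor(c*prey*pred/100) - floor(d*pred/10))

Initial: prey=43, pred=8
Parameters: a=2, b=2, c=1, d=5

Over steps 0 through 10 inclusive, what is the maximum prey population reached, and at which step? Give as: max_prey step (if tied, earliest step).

Step 1: prey: 43+8-6=45; pred: 8+3-4=7
Step 2: prey: 45+9-6=48; pred: 7+3-3=7
Step 3: prey: 48+9-6=51; pred: 7+3-3=7
Step 4: prey: 51+10-7=54; pred: 7+3-3=7
Step 5: prey: 54+10-7=57; pred: 7+3-3=7
Step 6: prey: 57+11-7=61; pred: 7+3-3=7
Step 7: prey: 61+12-8=65; pred: 7+4-3=8
Step 8: prey: 65+13-10=68; pred: 8+5-4=9
Step 9: prey: 68+13-12=69; pred: 9+6-4=11
Step 10: prey: 69+13-15=67; pred: 11+7-5=13
Max prey = 69 at step 9

Answer: 69 9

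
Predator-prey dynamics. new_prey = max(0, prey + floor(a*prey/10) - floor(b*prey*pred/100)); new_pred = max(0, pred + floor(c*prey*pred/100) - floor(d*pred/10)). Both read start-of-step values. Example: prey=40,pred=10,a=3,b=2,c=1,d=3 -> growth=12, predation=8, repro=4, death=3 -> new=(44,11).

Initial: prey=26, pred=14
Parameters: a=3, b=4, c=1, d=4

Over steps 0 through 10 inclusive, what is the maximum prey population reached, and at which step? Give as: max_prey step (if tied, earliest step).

Answer: 38 10

Derivation:
Step 1: prey: 26+7-14=19; pred: 14+3-5=12
Step 2: prey: 19+5-9=15; pred: 12+2-4=10
Step 3: prey: 15+4-6=13; pred: 10+1-4=7
Step 4: prey: 13+3-3=13; pred: 7+0-2=5
Step 5: prey: 13+3-2=14; pred: 5+0-2=3
Step 6: prey: 14+4-1=17; pred: 3+0-1=2
Step 7: prey: 17+5-1=21; pred: 2+0-0=2
Step 8: prey: 21+6-1=26; pred: 2+0-0=2
Step 9: prey: 26+7-2=31; pred: 2+0-0=2
Step 10: prey: 31+9-2=38; pred: 2+0-0=2
Max prey = 38 at step 10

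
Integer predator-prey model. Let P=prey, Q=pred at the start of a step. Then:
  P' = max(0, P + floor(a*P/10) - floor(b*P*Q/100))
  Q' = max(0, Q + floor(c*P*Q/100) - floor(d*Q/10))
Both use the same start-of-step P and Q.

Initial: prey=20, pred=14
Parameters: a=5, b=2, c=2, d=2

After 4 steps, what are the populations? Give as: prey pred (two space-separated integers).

Answer: 28 42

Derivation:
Step 1: prey: 20+10-5=25; pred: 14+5-2=17
Step 2: prey: 25+12-8=29; pred: 17+8-3=22
Step 3: prey: 29+14-12=31; pred: 22+12-4=30
Step 4: prey: 31+15-18=28; pred: 30+18-6=42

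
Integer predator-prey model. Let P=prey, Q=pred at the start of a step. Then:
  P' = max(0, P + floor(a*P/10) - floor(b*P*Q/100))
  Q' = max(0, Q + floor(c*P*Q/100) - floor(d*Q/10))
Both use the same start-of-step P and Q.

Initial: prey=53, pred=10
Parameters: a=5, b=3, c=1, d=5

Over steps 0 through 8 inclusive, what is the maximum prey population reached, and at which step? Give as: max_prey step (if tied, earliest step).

Answer: 98 4

Derivation:
Step 1: prey: 53+26-15=64; pred: 10+5-5=10
Step 2: prey: 64+32-19=77; pred: 10+6-5=11
Step 3: prey: 77+38-25=90; pred: 11+8-5=14
Step 4: prey: 90+45-37=98; pred: 14+12-7=19
Step 5: prey: 98+49-55=92; pred: 19+18-9=28
Step 6: prey: 92+46-77=61; pred: 28+25-14=39
Step 7: prey: 61+30-71=20; pred: 39+23-19=43
Step 8: prey: 20+10-25=5; pred: 43+8-21=30
Max prey = 98 at step 4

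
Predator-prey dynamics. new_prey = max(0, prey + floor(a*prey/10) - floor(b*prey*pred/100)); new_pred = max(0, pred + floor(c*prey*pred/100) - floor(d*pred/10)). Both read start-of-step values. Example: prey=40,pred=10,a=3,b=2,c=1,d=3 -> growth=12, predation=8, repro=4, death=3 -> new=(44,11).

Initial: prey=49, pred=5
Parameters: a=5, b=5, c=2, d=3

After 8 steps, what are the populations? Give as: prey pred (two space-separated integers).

Answer: 0 14

Derivation:
Step 1: prey: 49+24-12=61; pred: 5+4-1=8
Step 2: prey: 61+30-24=67; pred: 8+9-2=15
Step 3: prey: 67+33-50=50; pred: 15+20-4=31
Step 4: prey: 50+25-77=0; pred: 31+31-9=53
Step 5: prey: 0+0-0=0; pred: 53+0-15=38
Step 6: prey: 0+0-0=0; pred: 38+0-11=27
Step 7: prey: 0+0-0=0; pred: 27+0-8=19
Step 8: prey: 0+0-0=0; pred: 19+0-5=14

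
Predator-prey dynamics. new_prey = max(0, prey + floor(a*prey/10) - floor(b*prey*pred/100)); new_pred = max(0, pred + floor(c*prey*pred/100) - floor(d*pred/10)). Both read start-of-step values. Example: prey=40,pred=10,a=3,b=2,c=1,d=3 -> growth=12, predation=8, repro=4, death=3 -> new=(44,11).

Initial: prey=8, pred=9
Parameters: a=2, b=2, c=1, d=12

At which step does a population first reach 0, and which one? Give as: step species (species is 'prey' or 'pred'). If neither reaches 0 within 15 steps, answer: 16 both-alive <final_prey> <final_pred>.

Step 1: prey: 8+1-1=8; pred: 9+0-10=0
First extinction: pred at step 1

Answer: 1 pred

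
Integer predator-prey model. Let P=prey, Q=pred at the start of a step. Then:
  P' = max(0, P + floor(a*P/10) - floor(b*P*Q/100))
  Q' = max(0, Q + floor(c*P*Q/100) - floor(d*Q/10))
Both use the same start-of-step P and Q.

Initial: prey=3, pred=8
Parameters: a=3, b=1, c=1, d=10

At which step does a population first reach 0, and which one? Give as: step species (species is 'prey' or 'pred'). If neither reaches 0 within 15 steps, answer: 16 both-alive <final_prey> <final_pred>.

Step 1: prey: 3+0-0=3; pred: 8+0-8=0
First extinction: pred at step 1

Answer: 1 pred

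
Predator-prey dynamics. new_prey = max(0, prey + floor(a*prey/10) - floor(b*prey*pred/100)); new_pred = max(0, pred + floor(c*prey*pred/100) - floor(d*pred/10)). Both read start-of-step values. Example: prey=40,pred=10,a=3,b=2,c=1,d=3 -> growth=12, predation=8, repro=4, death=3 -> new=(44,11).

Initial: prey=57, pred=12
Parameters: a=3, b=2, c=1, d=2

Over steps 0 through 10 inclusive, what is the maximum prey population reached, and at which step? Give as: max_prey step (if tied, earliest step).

Step 1: prey: 57+17-13=61; pred: 12+6-2=16
Step 2: prey: 61+18-19=60; pred: 16+9-3=22
Step 3: prey: 60+18-26=52; pred: 22+13-4=31
Step 4: prey: 52+15-32=35; pred: 31+16-6=41
Step 5: prey: 35+10-28=17; pred: 41+14-8=47
Step 6: prey: 17+5-15=7; pred: 47+7-9=45
Step 7: prey: 7+2-6=3; pred: 45+3-9=39
Step 8: prey: 3+0-2=1; pred: 39+1-7=33
Step 9: prey: 1+0-0=1; pred: 33+0-6=27
Step 10: prey: 1+0-0=1; pred: 27+0-5=22
Max prey = 61 at step 1

Answer: 61 1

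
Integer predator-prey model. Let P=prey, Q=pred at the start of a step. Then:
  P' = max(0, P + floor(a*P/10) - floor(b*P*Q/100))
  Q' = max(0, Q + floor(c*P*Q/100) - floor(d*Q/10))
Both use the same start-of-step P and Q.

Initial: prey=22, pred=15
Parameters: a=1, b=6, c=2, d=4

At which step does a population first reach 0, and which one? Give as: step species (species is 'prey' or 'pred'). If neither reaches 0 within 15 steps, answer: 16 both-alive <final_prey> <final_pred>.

Answer: 16 both-alive 1 2

Derivation:
Step 1: prey: 22+2-19=5; pred: 15+6-6=15
Step 2: prey: 5+0-4=1; pred: 15+1-6=10
Step 3: prey: 1+0-0=1; pred: 10+0-4=6
Step 4: prey: 1+0-0=1; pred: 6+0-2=4
Step 5: prey: 1+0-0=1; pred: 4+0-1=3
Step 6: prey: 1+0-0=1; pred: 3+0-1=2
Step 7: prey: 1+0-0=1; pred: 2+0-0=2
Steps 8-15: state stable at prey=1, pred=2 (no change)
No extinction within 15 steps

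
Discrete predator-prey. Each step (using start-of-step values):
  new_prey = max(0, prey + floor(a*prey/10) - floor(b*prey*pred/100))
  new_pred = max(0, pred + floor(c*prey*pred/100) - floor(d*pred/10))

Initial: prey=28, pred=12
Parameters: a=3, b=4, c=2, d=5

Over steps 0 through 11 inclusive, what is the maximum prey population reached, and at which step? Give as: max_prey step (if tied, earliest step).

Answer: 34 11

Derivation:
Step 1: prey: 28+8-13=23; pred: 12+6-6=12
Step 2: prey: 23+6-11=18; pred: 12+5-6=11
Step 3: prey: 18+5-7=16; pred: 11+3-5=9
Step 4: prey: 16+4-5=15; pred: 9+2-4=7
Step 5: prey: 15+4-4=15; pred: 7+2-3=6
Step 6: prey: 15+4-3=16; pred: 6+1-3=4
Step 7: prey: 16+4-2=18; pred: 4+1-2=3
Step 8: prey: 18+5-2=21; pred: 3+1-1=3
Step 9: prey: 21+6-2=25; pred: 3+1-1=3
Step 10: prey: 25+7-3=29; pred: 3+1-1=3
Step 11: prey: 29+8-3=34; pred: 3+1-1=3
Max prey = 34 at step 11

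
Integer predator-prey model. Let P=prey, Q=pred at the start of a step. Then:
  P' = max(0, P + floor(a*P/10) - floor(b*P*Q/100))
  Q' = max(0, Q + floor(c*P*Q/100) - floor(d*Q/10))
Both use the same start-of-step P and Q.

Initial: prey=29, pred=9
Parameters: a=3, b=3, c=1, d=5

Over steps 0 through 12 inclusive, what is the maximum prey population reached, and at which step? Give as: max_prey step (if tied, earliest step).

Step 1: prey: 29+8-7=30; pred: 9+2-4=7
Step 2: prey: 30+9-6=33; pred: 7+2-3=6
Step 3: prey: 33+9-5=37; pred: 6+1-3=4
Step 4: prey: 37+11-4=44; pred: 4+1-2=3
Step 5: prey: 44+13-3=54; pred: 3+1-1=3
Step 6: prey: 54+16-4=66; pred: 3+1-1=3
Step 7: prey: 66+19-5=80; pred: 3+1-1=3
Step 8: prey: 80+24-7=97; pred: 3+2-1=4
Step 9: prey: 97+29-11=115; pred: 4+3-2=5
Step 10: prey: 115+34-17=132; pred: 5+5-2=8
Step 11: prey: 132+39-31=140; pred: 8+10-4=14
Step 12: prey: 140+42-58=124; pred: 14+19-7=26
Max prey = 140 at step 11

Answer: 140 11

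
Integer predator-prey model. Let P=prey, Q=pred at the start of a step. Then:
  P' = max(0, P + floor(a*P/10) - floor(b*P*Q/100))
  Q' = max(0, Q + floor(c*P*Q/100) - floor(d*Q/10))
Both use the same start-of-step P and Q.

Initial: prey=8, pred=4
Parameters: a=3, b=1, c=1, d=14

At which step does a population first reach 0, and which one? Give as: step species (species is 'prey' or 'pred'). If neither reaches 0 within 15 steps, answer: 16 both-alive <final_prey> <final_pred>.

Answer: 1 pred

Derivation:
Step 1: prey: 8+2-0=10; pred: 4+0-5=0
First extinction: pred at step 1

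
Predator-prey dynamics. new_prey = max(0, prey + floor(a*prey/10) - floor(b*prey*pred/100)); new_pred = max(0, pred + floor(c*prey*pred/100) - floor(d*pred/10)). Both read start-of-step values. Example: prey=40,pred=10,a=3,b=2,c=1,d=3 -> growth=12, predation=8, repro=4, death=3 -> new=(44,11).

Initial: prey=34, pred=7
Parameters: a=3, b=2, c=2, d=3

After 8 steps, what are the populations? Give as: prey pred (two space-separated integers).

Answer: 0 35

Derivation:
Step 1: prey: 34+10-4=40; pred: 7+4-2=9
Step 2: prey: 40+12-7=45; pred: 9+7-2=14
Step 3: prey: 45+13-12=46; pred: 14+12-4=22
Step 4: prey: 46+13-20=39; pred: 22+20-6=36
Step 5: prey: 39+11-28=22; pred: 36+28-10=54
Step 6: prey: 22+6-23=5; pred: 54+23-16=61
Step 7: prey: 5+1-6=0; pred: 61+6-18=49
Step 8: prey: 0+0-0=0; pred: 49+0-14=35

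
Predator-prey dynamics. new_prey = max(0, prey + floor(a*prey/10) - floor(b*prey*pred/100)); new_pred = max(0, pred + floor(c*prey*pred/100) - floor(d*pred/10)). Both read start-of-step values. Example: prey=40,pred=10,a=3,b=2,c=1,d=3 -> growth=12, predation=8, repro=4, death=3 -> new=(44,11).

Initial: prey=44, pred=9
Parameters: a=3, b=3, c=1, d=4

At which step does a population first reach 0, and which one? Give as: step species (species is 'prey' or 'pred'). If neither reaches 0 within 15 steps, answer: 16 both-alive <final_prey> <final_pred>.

Step 1: prey: 44+13-11=46; pred: 9+3-3=9
Step 2: prey: 46+13-12=47; pred: 9+4-3=10
Step 3: prey: 47+14-14=47; pred: 10+4-4=10
Steps 4-15: state stable at prey=47, pred=10 (no change)
No extinction within 15 steps

Answer: 16 both-alive 47 10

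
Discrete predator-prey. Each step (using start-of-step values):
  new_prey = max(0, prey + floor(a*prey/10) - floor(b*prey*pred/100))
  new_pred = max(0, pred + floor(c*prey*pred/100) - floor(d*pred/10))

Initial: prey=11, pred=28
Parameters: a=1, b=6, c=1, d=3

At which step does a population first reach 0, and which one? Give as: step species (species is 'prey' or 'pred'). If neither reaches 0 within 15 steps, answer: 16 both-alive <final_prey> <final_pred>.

Answer: 1 prey

Derivation:
Step 1: prey: 11+1-18=0; pred: 28+3-8=23
First extinction: prey at step 1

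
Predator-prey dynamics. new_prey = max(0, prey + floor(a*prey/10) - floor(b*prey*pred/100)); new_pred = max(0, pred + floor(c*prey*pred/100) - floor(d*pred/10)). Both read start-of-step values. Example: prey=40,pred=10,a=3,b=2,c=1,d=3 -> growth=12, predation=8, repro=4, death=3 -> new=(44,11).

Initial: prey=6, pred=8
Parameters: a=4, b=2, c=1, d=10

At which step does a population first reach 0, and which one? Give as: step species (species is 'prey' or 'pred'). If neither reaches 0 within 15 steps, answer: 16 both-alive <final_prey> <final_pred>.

Step 1: prey: 6+2-0=8; pred: 8+0-8=0
First extinction: pred at step 1

Answer: 1 pred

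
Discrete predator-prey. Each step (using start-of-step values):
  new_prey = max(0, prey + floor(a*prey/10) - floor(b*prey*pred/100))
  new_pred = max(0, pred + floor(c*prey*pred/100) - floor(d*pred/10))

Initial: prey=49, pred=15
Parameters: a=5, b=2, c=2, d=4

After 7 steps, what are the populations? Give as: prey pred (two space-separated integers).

Answer: 0 24

Derivation:
Step 1: prey: 49+24-14=59; pred: 15+14-6=23
Step 2: prey: 59+29-27=61; pred: 23+27-9=41
Step 3: prey: 61+30-50=41; pred: 41+50-16=75
Step 4: prey: 41+20-61=0; pred: 75+61-30=106
Step 5: prey: 0+0-0=0; pred: 106+0-42=64
Step 6: prey: 0+0-0=0; pred: 64+0-25=39
Step 7: prey: 0+0-0=0; pred: 39+0-15=24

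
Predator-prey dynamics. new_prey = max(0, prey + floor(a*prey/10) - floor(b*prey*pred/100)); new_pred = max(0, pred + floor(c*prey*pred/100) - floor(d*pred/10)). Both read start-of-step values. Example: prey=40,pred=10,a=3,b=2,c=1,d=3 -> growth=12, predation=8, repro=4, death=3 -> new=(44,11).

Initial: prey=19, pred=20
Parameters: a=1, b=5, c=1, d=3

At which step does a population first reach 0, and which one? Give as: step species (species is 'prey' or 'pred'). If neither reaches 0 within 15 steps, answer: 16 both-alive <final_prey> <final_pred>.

Step 1: prey: 19+1-19=1; pred: 20+3-6=17
Step 2: prey: 1+0-0=1; pred: 17+0-5=12
Step 3: prey: 1+0-0=1; pred: 12+0-3=9
Step 4: prey: 1+0-0=1; pred: 9+0-2=7
Step 5: prey: 1+0-0=1; pred: 7+0-2=5
Step 6: prey: 1+0-0=1; pred: 5+0-1=4
Step 7: prey: 1+0-0=1; pred: 4+0-1=3
Step 8: prey: 1+0-0=1; pred: 3+0-0=3
Steps 9-15: state stable at prey=1, pred=3 (no change)
No extinction within 15 steps

Answer: 16 both-alive 1 3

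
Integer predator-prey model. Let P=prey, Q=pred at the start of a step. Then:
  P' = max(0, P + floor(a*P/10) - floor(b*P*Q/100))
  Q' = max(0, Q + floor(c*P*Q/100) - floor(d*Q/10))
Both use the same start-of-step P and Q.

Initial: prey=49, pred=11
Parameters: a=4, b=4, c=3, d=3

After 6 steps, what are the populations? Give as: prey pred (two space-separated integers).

Answer: 0 24

Derivation:
Step 1: prey: 49+19-21=47; pred: 11+16-3=24
Step 2: prey: 47+18-45=20; pred: 24+33-7=50
Step 3: prey: 20+8-40=0; pred: 50+30-15=65
Step 4: prey: 0+0-0=0; pred: 65+0-19=46
Step 5: prey: 0+0-0=0; pred: 46+0-13=33
Step 6: prey: 0+0-0=0; pred: 33+0-9=24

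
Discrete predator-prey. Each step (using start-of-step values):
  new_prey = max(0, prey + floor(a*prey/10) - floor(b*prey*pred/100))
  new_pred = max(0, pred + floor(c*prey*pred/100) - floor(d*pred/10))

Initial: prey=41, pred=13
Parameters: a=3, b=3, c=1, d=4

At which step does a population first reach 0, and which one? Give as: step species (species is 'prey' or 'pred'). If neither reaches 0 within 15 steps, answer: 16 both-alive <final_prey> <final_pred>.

Step 1: prey: 41+12-15=38; pred: 13+5-5=13
Step 2: prey: 38+11-14=35; pred: 13+4-5=12
Step 3: prey: 35+10-12=33; pred: 12+4-4=12
Step 4: prey: 33+9-11=31; pred: 12+3-4=11
Step 5: prey: 31+9-10=30; pred: 11+3-4=10
Step 6: prey: 30+9-9=30; pred: 10+3-4=9
Step 7: prey: 30+9-8=31; pred: 9+2-3=8
Step 8: prey: 31+9-7=33; pred: 8+2-3=7
Step 9: prey: 33+9-6=36; pred: 7+2-2=7
Step 10: prey: 36+10-7=39; pred: 7+2-2=7
Step 11: prey: 39+11-8=42; pred: 7+2-2=7
Step 12: prey: 42+12-8=46; pred: 7+2-2=7
Step 13: prey: 46+13-9=50; pred: 7+3-2=8
Step 14: prey: 50+15-12=53; pred: 8+4-3=9
Step 15: prey: 53+15-14=54; pred: 9+4-3=10
No extinction within 15 steps

Answer: 16 both-alive 54 10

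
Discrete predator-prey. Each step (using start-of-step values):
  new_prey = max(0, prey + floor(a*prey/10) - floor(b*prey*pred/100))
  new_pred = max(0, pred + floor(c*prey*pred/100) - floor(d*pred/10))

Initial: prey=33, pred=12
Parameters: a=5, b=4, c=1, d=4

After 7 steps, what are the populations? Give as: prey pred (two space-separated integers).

Step 1: prey: 33+16-15=34; pred: 12+3-4=11
Step 2: prey: 34+17-14=37; pred: 11+3-4=10
Step 3: prey: 37+18-14=41; pred: 10+3-4=9
Step 4: prey: 41+20-14=47; pred: 9+3-3=9
Step 5: prey: 47+23-16=54; pred: 9+4-3=10
Step 6: prey: 54+27-21=60; pred: 10+5-4=11
Step 7: prey: 60+30-26=64; pred: 11+6-4=13

Answer: 64 13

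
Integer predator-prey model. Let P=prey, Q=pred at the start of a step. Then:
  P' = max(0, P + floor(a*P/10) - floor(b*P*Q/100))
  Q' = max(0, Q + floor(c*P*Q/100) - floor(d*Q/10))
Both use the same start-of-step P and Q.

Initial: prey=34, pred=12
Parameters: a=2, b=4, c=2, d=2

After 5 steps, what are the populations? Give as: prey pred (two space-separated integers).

Step 1: prey: 34+6-16=24; pred: 12+8-2=18
Step 2: prey: 24+4-17=11; pred: 18+8-3=23
Step 3: prey: 11+2-10=3; pred: 23+5-4=24
Step 4: prey: 3+0-2=1; pred: 24+1-4=21
Step 5: prey: 1+0-0=1; pred: 21+0-4=17

Answer: 1 17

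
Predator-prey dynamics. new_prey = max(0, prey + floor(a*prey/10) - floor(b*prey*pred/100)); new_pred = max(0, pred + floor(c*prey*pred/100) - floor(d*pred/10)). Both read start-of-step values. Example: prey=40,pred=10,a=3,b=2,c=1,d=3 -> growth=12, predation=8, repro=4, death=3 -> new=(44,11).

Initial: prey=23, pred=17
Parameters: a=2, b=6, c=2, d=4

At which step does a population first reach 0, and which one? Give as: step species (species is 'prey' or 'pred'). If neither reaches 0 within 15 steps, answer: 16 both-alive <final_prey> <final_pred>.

Step 1: prey: 23+4-23=4; pred: 17+7-6=18
Step 2: prey: 4+0-4=0; pred: 18+1-7=12
First extinction: prey at step 2

Answer: 2 prey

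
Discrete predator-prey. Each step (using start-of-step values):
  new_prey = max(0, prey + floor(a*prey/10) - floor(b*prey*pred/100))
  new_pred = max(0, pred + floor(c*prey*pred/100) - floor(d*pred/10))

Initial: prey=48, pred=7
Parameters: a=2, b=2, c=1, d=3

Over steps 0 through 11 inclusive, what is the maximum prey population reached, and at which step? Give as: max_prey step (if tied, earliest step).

Answer: 53 2

Derivation:
Step 1: prey: 48+9-6=51; pred: 7+3-2=8
Step 2: prey: 51+10-8=53; pred: 8+4-2=10
Step 3: prey: 53+10-10=53; pred: 10+5-3=12
Step 4: prey: 53+10-12=51; pred: 12+6-3=15
Step 5: prey: 51+10-15=46; pred: 15+7-4=18
Step 6: prey: 46+9-16=39; pred: 18+8-5=21
Step 7: prey: 39+7-16=30; pred: 21+8-6=23
Step 8: prey: 30+6-13=23; pred: 23+6-6=23
Step 9: prey: 23+4-10=17; pred: 23+5-6=22
Step 10: prey: 17+3-7=13; pred: 22+3-6=19
Step 11: prey: 13+2-4=11; pred: 19+2-5=16
Max prey = 53 at step 2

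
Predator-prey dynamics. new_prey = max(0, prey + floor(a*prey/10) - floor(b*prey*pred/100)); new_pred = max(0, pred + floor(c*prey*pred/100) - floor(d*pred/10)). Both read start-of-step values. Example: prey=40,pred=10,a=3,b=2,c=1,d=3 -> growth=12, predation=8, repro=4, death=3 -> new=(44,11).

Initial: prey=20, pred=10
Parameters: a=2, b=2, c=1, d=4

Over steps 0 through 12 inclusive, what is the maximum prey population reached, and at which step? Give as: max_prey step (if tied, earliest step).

Step 1: prey: 20+4-4=20; pred: 10+2-4=8
Step 2: prey: 20+4-3=21; pred: 8+1-3=6
Step 3: prey: 21+4-2=23; pred: 6+1-2=5
Step 4: prey: 23+4-2=25; pred: 5+1-2=4
Step 5: prey: 25+5-2=28; pred: 4+1-1=4
Step 6: prey: 28+5-2=31; pred: 4+1-1=4
Step 7: prey: 31+6-2=35; pred: 4+1-1=4
Step 8: prey: 35+7-2=40; pred: 4+1-1=4
Step 9: prey: 40+8-3=45; pred: 4+1-1=4
Step 10: prey: 45+9-3=51; pred: 4+1-1=4
Step 11: prey: 51+10-4=57; pred: 4+2-1=5
Step 12: prey: 57+11-5=63; pred: 5+2-2=5
Max prey = 63 at step 12

Answer: 63 12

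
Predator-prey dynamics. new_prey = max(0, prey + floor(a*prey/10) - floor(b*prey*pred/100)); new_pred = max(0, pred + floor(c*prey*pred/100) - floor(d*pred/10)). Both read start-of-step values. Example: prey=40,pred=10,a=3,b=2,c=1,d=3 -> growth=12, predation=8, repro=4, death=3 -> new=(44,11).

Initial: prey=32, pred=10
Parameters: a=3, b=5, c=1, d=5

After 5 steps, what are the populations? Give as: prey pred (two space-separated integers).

Step 1: prey: 32+9-16=25; pred: 10+3-5=8
Step 2: prey: 25+7-10=22; pred: 8+2-4=6
Step 3: prey: 22+6-6=22; pred: 6+1-3=4
Step 4: prey: 22+6-4=24; pred: 4+0-2=2
Step 5: prey: 24+7-2=29; pred: 2+0-1=1

Answer: 29 1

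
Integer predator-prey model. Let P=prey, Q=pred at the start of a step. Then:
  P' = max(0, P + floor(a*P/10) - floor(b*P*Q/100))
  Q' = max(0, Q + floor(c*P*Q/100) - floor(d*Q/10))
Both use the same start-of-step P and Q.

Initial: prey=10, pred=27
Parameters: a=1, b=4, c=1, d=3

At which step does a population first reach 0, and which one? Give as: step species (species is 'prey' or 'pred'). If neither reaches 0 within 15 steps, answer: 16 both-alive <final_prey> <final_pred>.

Answer: 16 both-alive 1 3

Derivation:
Step 1: prey: 10+1-10=1; pred: 27+2-8=21
Step 2: prey: 1+0-0=1; pred: 21+0-6=15
Step 3: prey: 1+0-0=1; pred: 15+0-4=11
Step 4: prey: 1+0-0=1; pred: 11+0-3=8
Step 5: prey: 1+0-0=1; pred: 8+0-2=6
Step 6: prey: 1+0-0=1; pred: 6+0-1=5
Step 7: prey: 1+0-0=1; pred: 5+0-1=4
Step 8: prey: 1+0-0=1; pred: 4+0-1=3
Step 9: prey: 1+0-0=1; pred: 3+0-0=3
Steps 10-15: state stable at prey=1, pred=3 (no change)
No extinction within 15 steps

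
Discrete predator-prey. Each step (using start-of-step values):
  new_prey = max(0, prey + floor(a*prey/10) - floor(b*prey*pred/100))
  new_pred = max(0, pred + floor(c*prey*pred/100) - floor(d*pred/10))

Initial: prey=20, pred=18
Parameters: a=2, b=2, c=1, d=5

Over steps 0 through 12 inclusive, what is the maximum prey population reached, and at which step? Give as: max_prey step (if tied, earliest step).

Step 1: prey: 20+4-7=17; pred: 18+3-9=12
Step 2: prey: 17+3-4=16; pred: 12+2-6=8
Step 3: prey: 16+3-2=17; pred: 8+1-4=5
Step 4: prey: 17+3-1=19; pred: 5+0-2=3
Step 5: prey: 19+3-1=21; pred: 3+0-1=2
Step 6: prey: 21+4-0=25; pred: 2+0-1=1
Step 7: prey: 25+5-0=30; pred: 1+0-0=1
Step 8: prey: 30+6-0=36; pred: 1+0-0=1
Step 9: prey: 36+7-0=43; pred: 1+0-0=1
Step 10: prey: 43+8-0=51; pred: 1+0-0=1
Step 11: prey: 51+10-1=60; pred: 1+0-0=1
Step 12: prey: 60+12-1=71; pred: 1+0-0=1
Max prey = 71 at step 12

Answer: 71 12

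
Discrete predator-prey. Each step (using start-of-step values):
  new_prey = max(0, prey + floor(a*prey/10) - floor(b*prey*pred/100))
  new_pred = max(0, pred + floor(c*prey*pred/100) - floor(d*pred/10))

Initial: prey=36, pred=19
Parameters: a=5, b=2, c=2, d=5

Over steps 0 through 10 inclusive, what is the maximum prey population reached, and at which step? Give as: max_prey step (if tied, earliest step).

Answer: 43 2

Derivation:
Step 1: prey: 36+18-13=41; pred: 19+13-9=23
Step 2: prey: 41+20-18=43; pred: 23+18-11=30
Step 3: prey: 43+21-25=39; pred: 30+25-15=40
Step 4: prey: 39+19-31=27; pred: 40+31-20=51
Step 5: prey: 27+13-27=13; pred: 51+27-25=53
Step 6: prey: 13+6-13=6; pred: 53+13-26=40
Step 7: prey: 6+3-4=5; pred: 40+4-20=24
Step 8: prey: 5+2-2=5; pred: 24+2-12=14
Step 9: prey: 5+2-1=6; pred: 14+1-7=8
Step 10: prey: 6+3-0=9; pred: 8+0-4=4
Max prey = 43 at step 2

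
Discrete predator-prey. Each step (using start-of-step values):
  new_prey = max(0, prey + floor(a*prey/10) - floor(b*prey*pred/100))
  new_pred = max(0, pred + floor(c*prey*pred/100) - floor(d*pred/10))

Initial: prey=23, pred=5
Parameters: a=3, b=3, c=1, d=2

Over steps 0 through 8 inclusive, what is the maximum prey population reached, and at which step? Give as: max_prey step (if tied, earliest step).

Answer: 57 8

Derivation:
Step 1: prey: 23+6-3=26; pred: 5+1-1=5
Step 2: prey: 26+7-3=30; pred: 5+1-1=5
Step 3: prey: 30+9-4=35; pred: 5+1-1=5
Step 4: prey: 35+10-5=40; pred: 5+1-1=5
Step 5: prey: 40+12-6=46; pred: 5+2-1=6
Step 6: prey: 46+13-8=51; pred: 6+2-1=7
Step 7: prey: 51+15-10=56; pred: 7+3-1=9
Step 8: prey: 56+16-15=57; pred: 9+5-1=13
Max prey = 57 at step 8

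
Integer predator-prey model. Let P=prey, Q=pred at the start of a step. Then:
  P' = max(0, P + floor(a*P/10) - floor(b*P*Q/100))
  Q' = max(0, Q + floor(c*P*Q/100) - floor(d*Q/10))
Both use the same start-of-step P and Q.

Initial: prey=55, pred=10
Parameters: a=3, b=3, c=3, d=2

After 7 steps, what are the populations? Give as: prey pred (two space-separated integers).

Step 1: prey: 55+16-16=55; pred: 10+16-2=24
Step 2: prey: 55+16-39=32; pred: 24+39-4=59
Step 3: prey: 32+9-56=0; pred: 59+56-11=104
Step 4: prey: 0+0-0=0; pred: 104+0-20=84
Step 5: prey: 0+0-0=0; pred: 84+0-16=68
Step 6: prey: 0+0-0=0; pred: 68+0-13=55
Step 7: prey: 0+0-0=0; pred: 55+0-11=44

Answer: 0 44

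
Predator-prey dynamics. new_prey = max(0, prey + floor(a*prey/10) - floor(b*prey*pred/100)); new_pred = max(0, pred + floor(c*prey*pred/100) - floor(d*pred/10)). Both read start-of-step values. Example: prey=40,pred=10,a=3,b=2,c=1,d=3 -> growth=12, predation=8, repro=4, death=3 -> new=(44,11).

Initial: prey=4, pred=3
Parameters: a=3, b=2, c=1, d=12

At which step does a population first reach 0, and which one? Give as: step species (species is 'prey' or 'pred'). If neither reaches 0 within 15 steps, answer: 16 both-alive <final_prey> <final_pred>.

Step 1: prey: 4+1-0=5; pred: 3+0-3=0
First extinction: pred at step 1

Answer: 1 pred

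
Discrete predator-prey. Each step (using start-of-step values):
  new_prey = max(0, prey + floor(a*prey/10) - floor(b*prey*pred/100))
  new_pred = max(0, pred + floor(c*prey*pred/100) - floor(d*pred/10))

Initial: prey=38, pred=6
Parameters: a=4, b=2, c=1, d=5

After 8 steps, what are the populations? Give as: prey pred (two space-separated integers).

Step 1: prey: 38+15-4=49; pred: 6+2-3=5
Step 2: prey: 49+19-4=64; pred: 5+2-2=5
Step 3: prey: 64+25-6=83; pred: 5+3-2=6
Step 4: prey: 83+33-9=107; pred: 6+4-3=7
Step 5: prey: 107+42-14=135; pred: 7+7-3=11
Step 6: prey: 135+54-29=160; pred: 11+14-5=20
Step 7: prey: 160+64-64=160; pred: 20+32-10=42
Step 8: prey: 160+64-134=90; pred: 42+67-21=88

Answer: 90 88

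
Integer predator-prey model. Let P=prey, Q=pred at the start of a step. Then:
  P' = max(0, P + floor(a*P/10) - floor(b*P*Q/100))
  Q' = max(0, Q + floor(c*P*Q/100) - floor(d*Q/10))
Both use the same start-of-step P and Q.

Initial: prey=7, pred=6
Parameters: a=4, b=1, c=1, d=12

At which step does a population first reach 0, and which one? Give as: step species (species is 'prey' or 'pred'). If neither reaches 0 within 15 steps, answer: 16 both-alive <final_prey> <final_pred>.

Step 1: prey: 7+2-0=9; pred: 6+0-7=0
First extinction: pred at step 1

Answer: 1 pred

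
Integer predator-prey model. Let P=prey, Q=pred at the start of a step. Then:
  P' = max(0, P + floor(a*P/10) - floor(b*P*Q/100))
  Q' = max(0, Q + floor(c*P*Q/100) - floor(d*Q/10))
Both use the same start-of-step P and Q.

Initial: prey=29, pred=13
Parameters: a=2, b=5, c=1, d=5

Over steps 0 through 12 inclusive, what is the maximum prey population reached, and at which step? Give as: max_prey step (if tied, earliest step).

Step 1: prey: 29+5-18=16; pred: 13+3-6=10
Step 2: prey: 16+3-8=11; pred: 10+1-5=6
Step 3: prey: 11+2-3=10; pred: 6+0-3=3
Step 4: prey: 10+2-1=11; pred: 3+0-1=2
Step 5: prey: 11+2-1=12; pred: 2+0-1=1
Step 6: prey: 12+2-0=14; pred: 1+0-0=1
Step 7: prey: 14+2-0=16; pred: 1+0-0=1
Step 8: prey: 16+3-0=19; pred: 1+0-0=1
Step 9: prey: 19+3-0=22; pred: 1+0-0=1
Step 10: prey: 22+4-1=25; pred: 1+0-0=1
Step 11: prey: 25+5-1=29; pred: 1+0-0=1
Step 12: prey: 29+5-1=33; pred: 1+0-0=1
Max prey = 33 at step 12

Answer: 33 12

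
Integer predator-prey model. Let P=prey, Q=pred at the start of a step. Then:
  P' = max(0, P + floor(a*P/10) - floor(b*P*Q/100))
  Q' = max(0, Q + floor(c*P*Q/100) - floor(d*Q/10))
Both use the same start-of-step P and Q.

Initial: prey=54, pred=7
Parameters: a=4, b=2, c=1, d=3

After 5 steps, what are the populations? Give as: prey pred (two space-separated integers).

Step 1: prey: 54+21-7=68; pred: 7+3-2=8
Step 2: prey: 68+27-10=85; pred: 8+5-2=11
Step 3: prey: 85+34-18=101; pred: 11+9-3=17
Step 4: prey: 101+40-34=107; pred: 17+17-5=29
Step 5: prey: 107+42-62=87; pred: 29+31-8=52

Answer: 87 52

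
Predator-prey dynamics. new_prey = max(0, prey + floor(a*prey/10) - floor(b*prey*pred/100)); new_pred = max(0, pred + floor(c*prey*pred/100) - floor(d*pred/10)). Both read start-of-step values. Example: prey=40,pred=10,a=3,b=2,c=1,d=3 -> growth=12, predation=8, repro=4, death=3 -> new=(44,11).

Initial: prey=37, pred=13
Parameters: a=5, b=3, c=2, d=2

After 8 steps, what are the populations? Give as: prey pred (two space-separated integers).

Step 1: prey: 37+18-14=41; pred: 13+9-2=20
Step 2: prey: 41+20-24=37; pred: 20+16-4=32
Step 3: prey: 37+18-35=20; pred: 32+23-6=49
Step 4: prey: 20+10-29=1; pred: 49+19-9=59
Step 5: prey: 1+0-1=0; pred: 59+1-11=49
Step 6: prey: 0+0-0=0; pred: 49+0-9=40
Step 7: prey: 0+0-0=0; pred: 40+0-8=32
Step 8: prey: 0+0-0=0; pred: 32+0-6=26

Answer: 0 26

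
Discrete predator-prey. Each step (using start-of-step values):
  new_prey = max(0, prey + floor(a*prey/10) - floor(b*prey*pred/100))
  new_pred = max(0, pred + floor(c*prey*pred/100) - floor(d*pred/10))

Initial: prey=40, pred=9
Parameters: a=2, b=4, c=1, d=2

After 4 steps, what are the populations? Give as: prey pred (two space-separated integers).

Answer: 13 13

Derivation:
Step 1: prey: 40+8-14=34; pred: 9+3-1=11
Step 2: prey: 34+6-14=26; pred: 11+3-2=12
Step 3: prey: 26+5-12=19; pred: 12+3-2=13
Step 4: prey: 19+3-9=13; pred: 13+2-2=13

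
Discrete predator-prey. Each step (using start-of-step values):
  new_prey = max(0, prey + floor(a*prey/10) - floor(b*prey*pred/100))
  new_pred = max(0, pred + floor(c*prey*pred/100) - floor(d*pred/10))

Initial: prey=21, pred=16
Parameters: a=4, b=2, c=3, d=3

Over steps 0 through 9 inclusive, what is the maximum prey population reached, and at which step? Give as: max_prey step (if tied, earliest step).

Answer: 23 1

Derivation:
Step 1: prey: 21+8-6=23; pred: 16+10-4=22
Step 2: prey: 23+9-10=22; pred: 22+15-6=31
Step 3: prey: 22+8-13=17; pred: 31+20-9=42
Step 4: prey: 17+6-14=9; pred: 42+21-12=51
Step 5: prey: 9+3-9=3; pred: 51+13-15=49
Step 6: prey: 3+1-2=2; pred: 49+4-14=39
Step 7: prey: 2+0-1=1; pred: 39+2-11=30
Step 8: prey: 1+0-0=1; pred: 30+0-9=21
Step 9: prey: 1+0-0=1; pred: 21+0-6=15
Max prey = 23 at step 1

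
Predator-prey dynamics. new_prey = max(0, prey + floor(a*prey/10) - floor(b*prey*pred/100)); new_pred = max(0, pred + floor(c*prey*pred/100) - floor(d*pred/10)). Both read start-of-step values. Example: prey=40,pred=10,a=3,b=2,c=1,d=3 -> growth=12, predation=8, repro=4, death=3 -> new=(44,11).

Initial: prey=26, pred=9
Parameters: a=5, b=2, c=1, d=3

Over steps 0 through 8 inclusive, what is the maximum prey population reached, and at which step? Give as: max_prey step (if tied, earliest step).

Step 1: prey: 26+13-4=35; pred: 9+2-2=9
Step 2: prey: 35+17-6=46; pred: 9+3-2=10
Step 3: prey: 46+23-9=60; pred: 10+4-3=11
Step 4: prey: 60+30-13=77; pred: 11+6-3=14
Step 5: prey: 77+38-21=94; pred: 14+10-4=20
Step 6: prey: 94+47-37=104; pred: 20+18-6=32
Step 7: prey: 104+52-66=90; pred: 32+33-9=56
Step 8: prey: 90+45-100=35; pred: 56+50-16=90
Max prey = 104 at step 6

Answer: 104 6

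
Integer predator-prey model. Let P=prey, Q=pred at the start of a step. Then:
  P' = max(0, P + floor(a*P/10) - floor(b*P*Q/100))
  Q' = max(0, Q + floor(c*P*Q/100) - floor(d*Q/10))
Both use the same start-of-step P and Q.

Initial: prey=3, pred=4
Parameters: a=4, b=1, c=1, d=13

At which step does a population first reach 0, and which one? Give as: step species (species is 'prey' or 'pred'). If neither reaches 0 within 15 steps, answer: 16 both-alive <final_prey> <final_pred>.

Answer: 1 pred

Derivation:
Step 1: prey: 3+1-0=4; pred: 4+0-5=0
First extinction: pred at step 1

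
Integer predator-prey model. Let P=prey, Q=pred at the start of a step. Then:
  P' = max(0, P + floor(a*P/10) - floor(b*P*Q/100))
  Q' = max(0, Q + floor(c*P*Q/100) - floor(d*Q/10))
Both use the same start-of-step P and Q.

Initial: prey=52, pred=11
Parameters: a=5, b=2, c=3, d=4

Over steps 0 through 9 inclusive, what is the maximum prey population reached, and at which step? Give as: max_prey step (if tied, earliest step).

Step 1: prey: 52+26-11=67; pred: 11+17-4=24
Step 2: prey: 67+33-32=68; pred: 24+48-9=63
Step 3: prey: 68+34-85=17; pred: 63+128-25=166
Step 4: prey: 17+8-56=0; pred: 166+84-66=184
Step 5: prey: 0+0-0=0; pred: 184+0-73=111
Step 6: prey: 0+0-0=0; pred: 111+0-44=67
Step 7: prey: 0+0-0=0; pred: 67+0-26=41
Step 8: prey: 0+0-0=0; pred: 41+0-16=25
Step 9: prey: 0+0-0=0; pred: 25+0-10=15
Max prey = 68 at step 2

Answer: 68 2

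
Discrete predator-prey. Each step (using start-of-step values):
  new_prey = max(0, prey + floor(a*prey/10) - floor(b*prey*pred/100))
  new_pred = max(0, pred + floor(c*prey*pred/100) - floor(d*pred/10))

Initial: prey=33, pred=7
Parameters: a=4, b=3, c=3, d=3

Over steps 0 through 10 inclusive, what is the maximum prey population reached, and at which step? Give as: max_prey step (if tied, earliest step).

Answer: 43 2

Derivation:
Step 1: prey: 33+13-6=40; pred: 7+6-2=11
Step 2: prey: 40+16-13=43; pred: 11+13-3=21
Step 3: prey: 43+17-27=33; pred: 21+27-6=42
Step 4: prey: 33+13-41=5; pred: 42+41-12=71
Step 5: prey: 5+2-10=0; pred: 71+10-21=60
Step 6: prey: 0+0-0=0; pred: 60+0-18=42
Step 7: prey: 0+0-0=0; pred: 42+0-12=30
Step 8: prey: 0+0-0=0; pred: 30+0-9=21
Step 9: prey: 0+0-0=0; pred: 21+0-6=15
Step 10: prey: 0+0-0=0; pred: 15+0-4=11
Max prey = 43 at step 2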